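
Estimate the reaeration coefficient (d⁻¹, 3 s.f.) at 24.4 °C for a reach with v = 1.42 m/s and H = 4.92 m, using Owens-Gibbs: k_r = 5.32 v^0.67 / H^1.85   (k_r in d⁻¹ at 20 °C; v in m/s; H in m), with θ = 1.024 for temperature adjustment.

k_r ≈ 0.392 d⁻¹

k_r(20) = 5.32 × 1.42^0.67 / 4.92^1.85 = 5.32 × 1.265 / 19.06 = 0.3530 d⁻¹.
k_r(24.4) = 0.3530 × 1.024^(24.4−20) = 0.3530 × 1.110 = 0.3919 d⁻¹.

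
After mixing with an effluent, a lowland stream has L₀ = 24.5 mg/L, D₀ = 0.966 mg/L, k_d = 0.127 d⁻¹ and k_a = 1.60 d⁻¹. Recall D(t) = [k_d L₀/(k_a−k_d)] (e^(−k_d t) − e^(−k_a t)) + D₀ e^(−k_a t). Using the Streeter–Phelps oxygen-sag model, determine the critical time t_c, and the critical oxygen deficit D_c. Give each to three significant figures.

With k_a/k_d = 12.60 and 1 − D₀(k_a−k_d)/(k_d L₀) = 0.5427,
t_c = ln(12.60 × 0.5427) / (1.60 − 0.127) = ln(6.837) / 1.473 = 1.922/1.473 = 1.305 d.
D_c = (k_d/k_a) L₀ e^(−k_d t_c) = (0.127/1.60) × 24.5 × e^(−0.127×1.305) = 0.07938 × 24.5 × 0.8473 = 1.648 mg/L.

t_c ≈ 1.31 d; D_c ≈ 1.65 mg/L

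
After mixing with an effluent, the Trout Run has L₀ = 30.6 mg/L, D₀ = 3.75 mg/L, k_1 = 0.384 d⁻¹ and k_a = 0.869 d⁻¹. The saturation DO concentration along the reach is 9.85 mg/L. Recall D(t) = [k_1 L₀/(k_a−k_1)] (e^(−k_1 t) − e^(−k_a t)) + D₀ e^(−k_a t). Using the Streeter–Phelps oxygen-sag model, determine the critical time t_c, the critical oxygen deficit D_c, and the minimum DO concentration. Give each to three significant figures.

t_c = [1/(k_a−k_1)] ln[(k_a/k_1)(1 − D₀(k_a−k_1)/(k_1 L₀))]
= [1/(0.869−0.384)] ln[(0.869/0.384)(1 − 3.75×0.4850/(0.384×30.6))]
= (1/0.4850) ln[2.263 × 0.8452] = 2.062 × ln(1.913) = 2.062 × 0.6485 = 1.337 d.
L(t_c) = L₀ e^(−k_1 t_c) = 30.6 × 0.5984 = 18.31 mg/L, and at the critical point k_a D_c = k_1 L, so D_c = (0.384/0.869) × 18.31 = 8.092 mg/L.
Minimum DO = C_s − D_c = 9.85 − 8.092 = 1.758 mg/L.

t_c ≈ 1.34 d; D_c ≈ 8.09 mg/L; min DO ≈ 1.76 mg/L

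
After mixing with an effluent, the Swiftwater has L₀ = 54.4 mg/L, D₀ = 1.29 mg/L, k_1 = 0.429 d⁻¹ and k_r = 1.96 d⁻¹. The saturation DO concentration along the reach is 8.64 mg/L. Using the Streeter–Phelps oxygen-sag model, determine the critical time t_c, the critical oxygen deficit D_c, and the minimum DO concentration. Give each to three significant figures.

t_c ≈ 0.935 d; D_c ≈ 7.97 mg/L; min DO ≈ 0.666 mg/L

With k_r/k_1 = 4.569 and 1 − D₀(k_r−k_1)/(k_1 L₀) = 0.9154,
t_c = ln(4.569 × 0.9154) / (1.96 − 0.429) = ln(4.182) / 1.531 = 1.431/1.531 = 0.9346 d.
D_c = (k_1/k_r) L₀ e^(−k_1 t_c) = (0.429/1.96) × 54.4 × e^(−0.429×0.9346) = 0.2189 × 54.4 × 0.6697 = 7.974 mg/L.
Minimum DO = C_s − D_c = 8.64 − 7.974 = 0.6659 mg/L.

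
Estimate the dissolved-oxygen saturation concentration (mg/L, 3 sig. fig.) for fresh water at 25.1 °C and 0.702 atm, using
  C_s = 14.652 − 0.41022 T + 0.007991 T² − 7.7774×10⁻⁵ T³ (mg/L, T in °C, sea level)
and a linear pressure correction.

C_s ≈ 5.73 mg/L

At sea level: C_s = 14.652 − 0.41022×25.1 + 0.007991×25.1² − 7.7774×10⁻⁵×25.1³ = 8.160 mg/L.
Pressure correction: C_s' = 8.160 × 0.702 = 5.728 mg/L.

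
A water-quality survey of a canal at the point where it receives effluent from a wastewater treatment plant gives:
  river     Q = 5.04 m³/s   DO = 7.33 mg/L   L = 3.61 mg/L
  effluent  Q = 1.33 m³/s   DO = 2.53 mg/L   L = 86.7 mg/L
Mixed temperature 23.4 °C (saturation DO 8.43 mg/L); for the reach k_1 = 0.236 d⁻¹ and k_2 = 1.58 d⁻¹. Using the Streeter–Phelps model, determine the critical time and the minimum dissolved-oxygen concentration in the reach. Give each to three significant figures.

t_c ≈ 0.785 d; minimum DO ≈ 5.83 mg/L

Mixed DO = (5.04×7.33 + 1.33×2.53)/(5.04+1.33) = 40.31/6.370 = 6.328 mg/L.
Mixed L₀ = (5.04×3.61 + 1.33×86.7)/(6.370) = 133.5/6.370 = 20.96 mg/L.
Initial deficit D₀ = C_s − DO₀ = 8.43 − 6.328 = 2.102 mg/L.
t_c = (1/1.344) ln[(1.58/0.236)(1 − 2.102×1.344/(0.236×20.96))] = 0.7440 × ln(2.871) = 0.7846 d.
D_c = (0.236/1.58) × 20.96 × e^(−0.236×0.7846) = 0.1494 × 20.96 × 0.8310 = 2.601 mg/L.
Minimum DO = 8.43 − 2.601 = 5.829 mg/L.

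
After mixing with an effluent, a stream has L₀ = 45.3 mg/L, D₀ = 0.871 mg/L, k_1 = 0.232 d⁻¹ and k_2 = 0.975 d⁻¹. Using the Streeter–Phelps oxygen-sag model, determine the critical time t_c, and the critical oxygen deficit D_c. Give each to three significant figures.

t_c ≈ 1.85 d; D_c ≈ 7.02 mg/L

With k_2/k_1 = 4.203 and 1 − D₀(k_2−k_1)/(k_1 L₀) = 0.9384,
t_c = ln(4.203 × 0.9384) / (0.975 − 0.232) = ln(3.944) / 0.7430 = 1.372/0.7430 = 1.847 d.
D_c = (k_1/k_2) L₀ e^(−k_1 t_c) = (0.232/0.975) × 45.3 × e^(−0.232×1.847) = 0.2379 × 45.3 × 0.6515 = 7.023 mg/L.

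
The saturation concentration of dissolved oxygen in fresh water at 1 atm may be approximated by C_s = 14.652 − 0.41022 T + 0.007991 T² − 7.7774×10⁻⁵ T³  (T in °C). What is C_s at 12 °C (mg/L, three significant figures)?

C_s = 14.652 − 0.41022×12 + 0.007991×12² − 7.7774×10⁻⁵×12³ = 10.75 mg/L.

C_s ≈ 10.7 mg/L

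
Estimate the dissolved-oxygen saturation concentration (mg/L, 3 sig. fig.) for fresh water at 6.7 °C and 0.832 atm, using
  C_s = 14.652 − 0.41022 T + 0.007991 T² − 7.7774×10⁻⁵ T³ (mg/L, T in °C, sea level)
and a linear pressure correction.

At sea level: C_s = 14.652 − 0.41022×6.7 + 0.007991×6.7² − 7.7774×10⁻⁵×6.7³ = 12.24 mg/L.
Pressure correction: C_s' = 12.24 × 0.832 = 10.18 mg/L.

C_s ≈ 10.2 mg/L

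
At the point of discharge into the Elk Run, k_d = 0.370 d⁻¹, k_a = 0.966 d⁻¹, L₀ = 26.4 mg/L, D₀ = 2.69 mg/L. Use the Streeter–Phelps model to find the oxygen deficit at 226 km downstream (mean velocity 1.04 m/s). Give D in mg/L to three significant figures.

Travel time t = x/v = 226 km / (1.04 m/s) = 226000 m / 1.04 m/s = 217300 s = 2.515 d.
k_d L₀/(k_a−k_d) = 0.370×26.4/(0.966−0.370) = 9.768/0.5960 = 16.39 mg/L.
e^(−k_d t) = e^(−0.370×2.515) = 0.3943; e^(−k_a t) = e^(−0.966×2.515) = 0.08807.
D = 16.39 × (0.3943 − 0.08807) + 2.69 × 0.08807 = 5.019 + 0.2369 = 5.256 mg/L.

D ≈ 5.26 mg/L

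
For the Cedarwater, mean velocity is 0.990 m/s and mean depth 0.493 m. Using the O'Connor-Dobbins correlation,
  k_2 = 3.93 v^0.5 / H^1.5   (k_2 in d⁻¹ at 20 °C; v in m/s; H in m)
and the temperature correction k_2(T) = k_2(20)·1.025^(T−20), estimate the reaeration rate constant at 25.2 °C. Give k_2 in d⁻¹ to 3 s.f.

k_2 ≈ 12.8 d⁻¹

k_2(20) = 3.93 × 0.990^0.5 / 0.493^1.5 = 3.93 × 0.9950 / 0.3462 = 11.30 d⁻¹.
k_2(25.2) = 11.30 × 1.025^(25.2−20) = 11.30 × 1.137 = 12.84 d⁻¹.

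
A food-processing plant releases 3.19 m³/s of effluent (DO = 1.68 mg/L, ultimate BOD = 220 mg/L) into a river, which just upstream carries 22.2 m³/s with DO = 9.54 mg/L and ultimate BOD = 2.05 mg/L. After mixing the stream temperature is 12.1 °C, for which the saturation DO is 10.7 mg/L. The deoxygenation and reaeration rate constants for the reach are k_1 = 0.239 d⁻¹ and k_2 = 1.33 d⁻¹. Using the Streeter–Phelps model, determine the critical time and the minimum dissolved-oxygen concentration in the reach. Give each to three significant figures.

Mixed DO = (22.2×9.54 + 3.19×1.68)/(22.2+3.19) = 217.1/25.39 = 8.552 mg/L.
Mixed L₀ = (22.2×2.05 + 3.19×220)/(25.39) = 747.3/25.39 = 29.43 mg/L.
Initial deficit D₀ = C_s − DO₀ = 10.7 − 8.552 = 2.148 mg/L.
t_c = (1/1.091) ln[(1.33/0.239)(1 − 2.148×1.091/(0.239×29.43))] = 0.9166 × ln(3.711) = 1.202 d.
D_c = (0.239/1.33) × 29.43 × e^(−0.239×1.202) = 0.1797 × 29.43 × 0.7503 = 3.968 mg/L.
Minimum DO = 10.7 − 3.968 = 6.732 mg/L.

t_c ≈ 1.20 d; minimum DO ≈ 6.73 mg/L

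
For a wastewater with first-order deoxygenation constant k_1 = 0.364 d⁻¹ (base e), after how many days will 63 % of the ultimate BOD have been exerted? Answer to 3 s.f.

y/L₀ = 1 − e^(−k_1 t) = 0.63 ⇒ e^(−k_1 t) = 0.370
t = −ln(0.370) / 0.364 = 0.9943 / 0.364 = 2.731 d.

t ≈ 2.73 d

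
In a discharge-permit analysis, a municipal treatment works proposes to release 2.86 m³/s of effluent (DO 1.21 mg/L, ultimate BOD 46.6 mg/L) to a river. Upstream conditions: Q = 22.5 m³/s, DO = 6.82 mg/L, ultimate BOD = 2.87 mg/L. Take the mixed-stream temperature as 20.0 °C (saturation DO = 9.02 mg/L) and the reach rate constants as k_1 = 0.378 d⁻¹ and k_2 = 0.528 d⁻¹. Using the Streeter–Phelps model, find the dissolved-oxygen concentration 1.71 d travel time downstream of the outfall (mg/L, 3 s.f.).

DO ≈ 5.54 mg/L

Mixed DO = (22.5×6.82 + 2.86×1.21)/(22.5+2.86) = 156.9/25.36 = 6.187 mg/L.
Mixed L₀ = (22.5×2.87 + 2.86×46.6)/(25.36) = 197.9/25.36 = 7.802 mg/L.
Initial deficit D₀ = C_s − DO₀ = 9.02 − 6.187 = 2.833 mg/L.
D(1.71) = [0.378×7.802/(0.528−0.378)](e^(−0.378×1.71) − e^(−0.528×1.71)) + 2.833 e^(−0.528×1.71)
= 19.66 × (0.5239 − 0.4054) + 2.833 × 0.4054 = 3.479 mg/L.
DO = 9.02 − 3.479 = 5.541 mg/L.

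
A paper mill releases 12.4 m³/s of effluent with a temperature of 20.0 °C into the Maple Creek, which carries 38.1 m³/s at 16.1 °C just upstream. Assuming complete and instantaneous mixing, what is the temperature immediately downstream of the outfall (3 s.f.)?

17.1 °C

Flow-weighted mixing: C = (Q_r C_r + Q_w C_w)/(Q_r + Q_w)
= (38.1×16.1 + 12.4×20.0)/(38.1 + 12.4) = 861.4/50.50 = 17.06 °C.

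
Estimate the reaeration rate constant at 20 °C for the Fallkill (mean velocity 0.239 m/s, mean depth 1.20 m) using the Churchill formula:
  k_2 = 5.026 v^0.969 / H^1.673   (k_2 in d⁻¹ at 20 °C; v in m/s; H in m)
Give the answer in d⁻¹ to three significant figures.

k_2 ≈ 0.926 d⁻¹

k_2 = 5.026 × 0.239^0.969 / 1.20^1.673 = 5.026 × 0.2498 / 1.357 = 0.9256 d⁻¹.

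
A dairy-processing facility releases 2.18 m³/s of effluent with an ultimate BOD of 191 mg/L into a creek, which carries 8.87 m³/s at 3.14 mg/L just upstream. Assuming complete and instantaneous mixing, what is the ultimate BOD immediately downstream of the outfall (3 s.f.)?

40.2 mg/L

Flow-weighted mixing: C = (Q_r C_r + Q_w C_w)/(Q_r + Q_w)
= (8.87×3.14 + 2.18×191)/(8.87 + 2.18) = 444.2/11.05 = 40.20 mg/L.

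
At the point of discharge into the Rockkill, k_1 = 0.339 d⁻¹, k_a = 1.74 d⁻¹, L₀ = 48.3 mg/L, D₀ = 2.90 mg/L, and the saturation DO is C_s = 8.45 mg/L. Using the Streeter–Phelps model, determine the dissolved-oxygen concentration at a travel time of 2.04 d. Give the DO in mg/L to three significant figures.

k_1 L₀/(k_a−k_1) = 0.339×48.3/(1.74−0.339) = 16.37/1.401 = 11.69 mg/L.
e^(−k_1 t) = e^(−0.339×2.040) = 0.5008; e^(−k_a t) = e^(−1.74×2.040) = 0.02874.
D = 11.69 × (0.5008 − 0.02874) + 2.90 × 0.02874 = 5.517 + 0.08333 = 5.600 mg/L.
DO = C_s − D = 8.45 − 5.600 = 2.850 mg/L.

DO ≈ 2.85 mg/L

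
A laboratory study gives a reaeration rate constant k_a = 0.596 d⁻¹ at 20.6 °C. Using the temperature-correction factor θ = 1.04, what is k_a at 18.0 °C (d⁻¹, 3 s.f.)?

k_a(T₂) = k_a(T₁) · θ^(T₂−T₁) = 0.596 × 1.04^(18.0−20.6)
= 0.596 × 1.04^-2.60 = 0.596 × 0.9031 = 0.5382 d⁻¹.

k_a ≈ 0.538 d⁻¹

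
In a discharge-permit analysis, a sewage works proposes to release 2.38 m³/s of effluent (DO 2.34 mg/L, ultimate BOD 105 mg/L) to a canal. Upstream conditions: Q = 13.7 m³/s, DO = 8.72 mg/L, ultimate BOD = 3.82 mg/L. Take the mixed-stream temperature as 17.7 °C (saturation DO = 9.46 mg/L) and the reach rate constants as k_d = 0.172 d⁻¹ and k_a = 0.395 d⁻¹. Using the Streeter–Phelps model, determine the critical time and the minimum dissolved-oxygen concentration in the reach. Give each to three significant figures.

t_c ≈ 3.17 d; minimum DO ≈ 4.72 mg/L

Mixed DO = (13.7×8.72 + 2.38×2.34)/(13.7+2.38) = 125.0/16.08 = 7.776 mg/L.
Mixed L₀ = (13.7×3.82 + 2.38×105)/(16.08) = 302.2/16.08 = 18.80 mg/L.
Initial deficit D₀ = C_s − DO₀ = 9.46 − 7.776 = 1.684 mg/L.
t_c = (1/0.2230) ln[(0.395/0.172)(1 − 1.684×0.2230/(0.172×18.80))] = 4.484 × ln(2.030) = 3.174 d.
D_c = (0.172/0.395) × 18.80 × e^(−0.172×3.174) = 0.4354 × 18.80 × 0.5793 = 4.741 mg/L.
Minimum DO = 9.46 − 4.741 = 4.719 mg/L.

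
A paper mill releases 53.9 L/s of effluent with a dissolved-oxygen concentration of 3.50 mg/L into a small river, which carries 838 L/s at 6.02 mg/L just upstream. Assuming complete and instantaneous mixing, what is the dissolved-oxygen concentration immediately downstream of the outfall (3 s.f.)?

Flow-weighted mixing: C = (Q_r C_r + Q_w C_w)/(Q_r + Q_w)
= (838×6.02 + 53.9×3.50)/(838 + 53.9) = 5233/891.9 = 5.868 mg/L.

5.87 mg/L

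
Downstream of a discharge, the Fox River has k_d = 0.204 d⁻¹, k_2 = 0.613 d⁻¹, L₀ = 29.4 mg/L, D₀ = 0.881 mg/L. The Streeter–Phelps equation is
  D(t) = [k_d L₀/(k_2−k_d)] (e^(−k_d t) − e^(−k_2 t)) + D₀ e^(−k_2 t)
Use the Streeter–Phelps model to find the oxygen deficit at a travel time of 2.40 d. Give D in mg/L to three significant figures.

k_d L₀/(k_2−k_d) = 0.204×29.4/(0.613−0.204) = 5.998/0.4090 = 14.66 mg/L.
e^(−k_d t) = e^(−0.204×2.400) = 0.6129; e^(−k_2 t) = e^(−0.613×2.400) = 0.2296.
D = 14.66 × (0.6129 − 0.2296) + 0.881 × 0.2296 = 5.620 + 0.2023 = 5.822 mg/L.

D ≈ 5.82 mg/L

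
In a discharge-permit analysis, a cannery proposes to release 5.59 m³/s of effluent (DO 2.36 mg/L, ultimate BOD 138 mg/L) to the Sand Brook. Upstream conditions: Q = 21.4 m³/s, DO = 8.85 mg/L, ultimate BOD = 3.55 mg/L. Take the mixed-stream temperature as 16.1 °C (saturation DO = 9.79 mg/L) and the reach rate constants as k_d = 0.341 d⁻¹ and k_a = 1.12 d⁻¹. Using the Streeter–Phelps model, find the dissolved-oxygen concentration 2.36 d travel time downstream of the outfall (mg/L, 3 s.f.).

DO ≈ 4.46 mg/L

Mixed DO = (21.4×8.85 + 5.59×2.36)/(21.4+5.59) = 202.6/26.99 = 7.506 mg/L.
Mixed L₀ = (21.4×3.55 + 5.59×138)/(26.99) = 847.4/26.99 = 31.40 mg/L.
Initial deficit D₀ = C_s − DO₀ = 9.79 − 7.506 = 2.284 mg/L.
D(2.36) = [0.341×31.40/(1.12−0.341)](e^(−0.341×2.36) − e^(−1.12×2.36)) + 2.284 e^(−1.12×2.36)
= 13.74 × (0.4472 − 0.07113) + 2.284 × 0.07113 = 5.331 mg/L.
DO = 9.79 − 5.331 = 4.459 mg/L.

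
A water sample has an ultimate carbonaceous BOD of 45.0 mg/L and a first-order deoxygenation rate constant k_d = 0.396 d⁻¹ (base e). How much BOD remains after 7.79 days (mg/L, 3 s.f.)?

L_t = L₀ e^(−k_d t) = 45.0 × e^(−0.396×7.79) = 45.0 × 0.04574 = 2.058 mg/L.

L ≈ 2.06 mg/L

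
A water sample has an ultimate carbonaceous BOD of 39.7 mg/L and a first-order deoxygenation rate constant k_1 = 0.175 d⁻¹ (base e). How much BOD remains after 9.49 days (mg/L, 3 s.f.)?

L ≈ 7.54 mg/L

L_t = L₀ e^(−k_1 t) = 39.7 × e^(−0.175×9.49) = 39.7 × 0.1900 = 7.543 mg/L.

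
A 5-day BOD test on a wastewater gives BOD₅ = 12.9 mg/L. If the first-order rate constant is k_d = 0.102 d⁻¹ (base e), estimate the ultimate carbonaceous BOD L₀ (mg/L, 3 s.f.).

L₀ ≈ 32.3 mg/L

BOD₅ = L₀(1 − e^(−5k_d)) ⇒ L₀ = BOD₅ / (1 − e^(−5×0.102))
= 12.9 / (1 − 0.6005) = 12.9 / 0.3995 = 32.29 mg/L.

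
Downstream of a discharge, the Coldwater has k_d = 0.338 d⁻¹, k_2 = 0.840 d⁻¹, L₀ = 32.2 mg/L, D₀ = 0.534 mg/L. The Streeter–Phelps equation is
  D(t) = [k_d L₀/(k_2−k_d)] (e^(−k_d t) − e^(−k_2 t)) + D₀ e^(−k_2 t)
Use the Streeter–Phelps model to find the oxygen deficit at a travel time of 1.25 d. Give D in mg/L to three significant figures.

D ≈ 6.81 mg/L

k_d L₀/(k_2−k_d) = 0.338×32.2/(0.840−0.338) = 10.88/0.5020 = 21.68 mg/L.
e^(−k_d t) = e^(−0.338×1.250) = 0.6554; e^(−k_2 t) = e^(−0.840×1.250) = 0.3499.
D = 21.68 × (0.6554 − 0.3499) + 0.534 × 0.3499 = 6.623 + 0.1869 = 6.810 mg/L.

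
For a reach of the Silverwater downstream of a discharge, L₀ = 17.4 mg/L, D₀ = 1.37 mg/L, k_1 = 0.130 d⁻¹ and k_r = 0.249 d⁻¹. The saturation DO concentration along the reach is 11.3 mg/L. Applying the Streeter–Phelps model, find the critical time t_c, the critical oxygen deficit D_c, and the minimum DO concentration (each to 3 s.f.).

With k_r/k_1 = 1.915 and 1 − D₀(k_r−k_1)/(k_1 L₀) = 0.9279,
t_c = ln(1.915 × 0.9279) / (0.249 − 0.130) = ln(1.777) / 0.1190 = 0.5751/0.1190 = 4.833 d.
L(t_c) = L₀ e^(−k_1 t_c) = 17.4 × 0.5335 = 9.283 mg/L, and at the critical point k_r D_c = k_1 L, so D_c = (0.130/0.249) × 9.283 = 4.847 mg/L.
Minimum DO = C_s − D_c = 11.3 − 4.847 = 6.453 mg/L.

t_c ≈ 4.83 d; D_c ≈ 4.85 mg/L; min DO ≈ 6.45 mg/L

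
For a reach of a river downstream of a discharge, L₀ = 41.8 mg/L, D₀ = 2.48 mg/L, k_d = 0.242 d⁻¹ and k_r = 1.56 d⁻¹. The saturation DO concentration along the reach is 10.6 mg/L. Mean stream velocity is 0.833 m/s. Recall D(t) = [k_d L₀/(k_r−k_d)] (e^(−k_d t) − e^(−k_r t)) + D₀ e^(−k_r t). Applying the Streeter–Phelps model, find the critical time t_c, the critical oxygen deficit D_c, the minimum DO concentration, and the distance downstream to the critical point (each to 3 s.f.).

At the critical point dD/dt = 0, so k_d L₀ e^(−k_d t) = k_r D. Substituting D(t) from the Streeter–Phelps equation and solving for t gives
t_c = ln[(k_r/k_d)(1 − D₀(k_r−k_d)/(k_d L₀))] / (k_r−k_d).
Here k_r−k_d = 1.318 d⁻¹ and 1 − D₀(k_r−k_d)/(k_d L₀) = 1 − 2.48×1.318/(0.242×41.8) = 0.6769, so
t_c = ln(6.446 × 0.6769) / 1.318 = 1.473 / 1.318 = 1.118 d.
D_c = (k_d/k_r) L₀ e^(−k_d t_c) = (0.242/1.56) × 41.8 × e^(−0.242×1.118) = 0.1551 × 41.8 × 0.7630 = 4.948 mg/L.
Minimum DO = C_s − D_c = 10.6 − 4.948 = 5.652 mg/L.
x_c = v t_c = 0.833 m/s × 1.118 d × 86400 s/d = 80450 m ≈ 80.4 km.

t_c ≈ 1.12 d; D_c ≈ 4.95 mg/L; min DO ≈ 5.65 mg/L; x_c ≈ 80.4 km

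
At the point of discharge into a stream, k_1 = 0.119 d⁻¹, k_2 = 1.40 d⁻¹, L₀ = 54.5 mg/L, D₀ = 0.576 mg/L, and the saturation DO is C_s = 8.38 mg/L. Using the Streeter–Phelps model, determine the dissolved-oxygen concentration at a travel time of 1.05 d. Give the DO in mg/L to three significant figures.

k_1 L₀/(k_2−k_1) = 0.119×54.5/(1.40−0.119) = 6.486/1.281 = 5.063 mg/L.
e^(−k_1 t) = e^(−0.119×1.050) = 0.8825; e^(−k_2 t) = e^(−1.40×1.050) = 0.2299.
D = 5.063 × (0.8825 − 0.2299) + 0.576 × 0.2299 = 3.304 + 0.1324 = 3.437 mg/L.
DO = C_s − D = 8.38 − 3.437 = 4.943 mg/L.

DO ≈ 4.94 mg/L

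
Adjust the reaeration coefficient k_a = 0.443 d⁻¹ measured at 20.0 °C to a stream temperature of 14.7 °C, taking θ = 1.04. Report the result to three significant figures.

k_a(T₂) = k_a(T₁) · θ^(T₂−T₁) = 0.443 × 1.04^(14.7−20.0)
= 0.443 × 1.04^-5.30 = 0.443 × 0.8123 = 0.3599 d⁻¹.

k_a ≈ 0.360 d⁻¹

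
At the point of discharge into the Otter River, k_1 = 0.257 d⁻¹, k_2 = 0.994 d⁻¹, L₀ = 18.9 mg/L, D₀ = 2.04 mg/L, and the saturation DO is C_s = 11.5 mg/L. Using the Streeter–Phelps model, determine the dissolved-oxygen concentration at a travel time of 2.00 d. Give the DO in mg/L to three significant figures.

DO ≈ 8.18 mg/L

k_1 L₀/(k_2−k_1) = 0.257×18.9/(0.994−0.257) = 4.857/0.7370 = 6.591 mg/L.
e^(−k_1 t) = e^(−0.257×2.000) = 0.5981; e^(−k_2 t) = e^(−0.994×2.000) = 0.1370.
D = 6.591 × (0.5981 − 0.1370) + 2.04 × 0.1370 = 3.039 + 0.2794 = 3.319 mg/L.
DO = C_s − D = 11.5 − 3.319 = 8.181 mg/L.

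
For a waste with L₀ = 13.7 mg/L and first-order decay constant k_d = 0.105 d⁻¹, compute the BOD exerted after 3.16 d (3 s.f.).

y ≈ 3.87 mg/L

y_t = L₀(1 − e^(−k_d t)) = 13.7 × (1 − e^(−0.105×3.16))
= 13.7 × (1 − 0.7176) = 13.7 × 0.2824 = 3.868 mg/L.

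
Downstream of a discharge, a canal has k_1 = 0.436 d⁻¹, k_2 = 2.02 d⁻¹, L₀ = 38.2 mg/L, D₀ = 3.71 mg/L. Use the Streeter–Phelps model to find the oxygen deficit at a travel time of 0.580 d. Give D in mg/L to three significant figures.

D ≈ 6.06 mg/L

k_1 L₀/(k_2−k_1) = 0.436×38.2/(2.02−0.436) = 16.66/1.584 = 10.51 mg/L.
e^(−k_1 t) = e^(−0.436×0.5800) = 0.7766; e^(−k_2 t) = e^(−2.02×0.5800) = 0.3099.
D = 10.51 × (0.7766 − 0.3099) + 3.71 × 0.3099 = 4.907 + 1.150 = 6.057 mg/L.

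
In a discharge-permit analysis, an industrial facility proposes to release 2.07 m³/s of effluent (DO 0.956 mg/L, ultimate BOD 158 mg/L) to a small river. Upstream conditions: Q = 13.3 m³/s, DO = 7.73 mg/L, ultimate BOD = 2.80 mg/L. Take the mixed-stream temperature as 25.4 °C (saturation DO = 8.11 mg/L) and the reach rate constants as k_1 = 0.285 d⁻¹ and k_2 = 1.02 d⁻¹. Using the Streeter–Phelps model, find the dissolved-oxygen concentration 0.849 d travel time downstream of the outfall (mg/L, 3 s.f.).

DO ≈ 4.22 mg/L

Mixed DO = (13.3×7.73 + 2.07×0.956)/(13.3+2.07) = 104.8/15.37 = 6.818 mg/L.
Mixed L₀ = (13.3×2.80 + 2.07×158)/(15.37) = 364.3/15.37 = 23.70 mg/L.
Initial deficit D₀ = C_s − DO₀ = 8.11 − 6.818 = 1.292 mg/L.
D(0.849) = [0.285×23.70/(1.02−0.285)](e^(−0.285×0.849) − e^(−1.02×0.849)) + 1.292 e^(−1.02×0.849)
= 9.191 × (0.7851 − 0.4206) + 1.292 × 0.4206 = 3.893 mg/L.
DO = 8.11 − 3.893 = 4.217 mg/L.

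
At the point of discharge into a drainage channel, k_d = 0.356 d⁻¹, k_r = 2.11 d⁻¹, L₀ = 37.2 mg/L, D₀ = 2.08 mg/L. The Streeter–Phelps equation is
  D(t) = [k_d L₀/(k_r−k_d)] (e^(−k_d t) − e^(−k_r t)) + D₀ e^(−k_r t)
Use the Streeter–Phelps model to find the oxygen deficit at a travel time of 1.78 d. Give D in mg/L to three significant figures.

D ≈ 3.88 mg/L

k_d L₀/(k_r−k_d) = 0.356×37.2/(2.11−0.356) = 13.24/1.754 = 7.550 mg/L.
e^(−k_d t) = e^(−0.356×1.780) = 0.5306; e^(−k_r t) = e^(−2.11×1.780) = 0.02338.
D = 7.550 × (0.5306 − 0.02338) + 2.08 × 0.02338 = 3.830 + 0.04863 = 3.879 mg/L.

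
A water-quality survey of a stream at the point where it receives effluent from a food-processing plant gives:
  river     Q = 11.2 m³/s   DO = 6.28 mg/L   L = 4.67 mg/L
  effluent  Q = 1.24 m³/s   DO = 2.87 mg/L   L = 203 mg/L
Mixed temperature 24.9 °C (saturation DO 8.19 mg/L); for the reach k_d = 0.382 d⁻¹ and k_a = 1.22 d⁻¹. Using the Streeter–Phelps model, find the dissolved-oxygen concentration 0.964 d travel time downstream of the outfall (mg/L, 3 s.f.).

DO ≈ 3.22 mg/L

Mixed DO = (11.2×6.28 + 1.24×2.87)/(11.2+1.24) = 73.89/12.44 = 5.940 mg/L.
Mixed L₀ = (11.2×4.67 + 1.24×203)/(12.44) = 304.0/12.44 = 24.44 mg/L.
Initial deficit D₀ = C_s − DO₀ = 8.19 − 5.940 = 2.250 mg/L.
D(0.964) = [0.382×24.44/(1.22−0.382)](e^(−0.382×0.964) − e^(−1.22×0.964)) + 2.250 e^(−1.22×0.964)
= 11.14 × (0.6919 − 0.3085) + 2.250 × 0.3085 = 4.966 mg/L.
DO = 8.19 − 4.966 = 3.224 mg/L.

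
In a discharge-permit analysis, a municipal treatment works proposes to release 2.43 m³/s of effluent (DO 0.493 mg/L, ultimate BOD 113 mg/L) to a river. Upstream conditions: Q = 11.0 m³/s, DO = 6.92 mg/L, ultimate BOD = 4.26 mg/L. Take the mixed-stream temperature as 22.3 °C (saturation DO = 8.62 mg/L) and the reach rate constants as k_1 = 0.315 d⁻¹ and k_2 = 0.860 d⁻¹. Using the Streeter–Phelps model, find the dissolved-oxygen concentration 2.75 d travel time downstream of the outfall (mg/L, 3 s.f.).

DO ≈ 3.83 mg/L

Mixed DO = (11.0×6.92 + 2.43×0.493)/(11.0+2.43) = 77.32/13.43 = 5.757 mg/L.
Mixed L₀ = (11.0×4.26 + 2.43×113)/(13.43) = 321.5/13.43 = 23.94 mg/L.
Initial deficit D₀ = C_s − DO₀ = 8.62 − 5.757 = 2.863 mg/L.
D(2.75) = [0.315×23.94/(0.860−0.315)](e^(−0.315×2.75) − e^(−0.860×2.75)) + 2.863 e^(−0.860×2.75)
= 13.83 × (0.4205 − 0.09395) + 2.863 × 0.09395 = 4.787 mg/L.
DO = 8.62 − 4.787 = 3.833 mg/L.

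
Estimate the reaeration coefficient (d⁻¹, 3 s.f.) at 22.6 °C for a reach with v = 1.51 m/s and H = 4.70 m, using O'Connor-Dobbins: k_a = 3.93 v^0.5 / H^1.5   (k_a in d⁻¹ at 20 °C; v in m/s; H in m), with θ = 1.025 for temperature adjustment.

k_a(20) = 3.93 × 1.51^0.5 / 4.70^1.5 = 3.93 × 1.229 / 10.19 = 0.4740 d⁻¹.
k_a(22.6) = 0.4740 × 1.025^(22.6−20) = 0.4740 × 1.066 = 0.5054 d⁻¹.

k_a ≈ 0.505 d⁻¹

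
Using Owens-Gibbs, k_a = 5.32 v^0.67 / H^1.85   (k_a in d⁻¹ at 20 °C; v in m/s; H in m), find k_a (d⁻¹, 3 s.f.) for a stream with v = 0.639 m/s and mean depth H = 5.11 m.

k_a = 5.32 × 0.639^0.67 / 5.11^1.85 = 5.32 × 0.7408 / 20.44 = 0.1928 d⁻¹.

k_a ≈ 0.193 d⁻¹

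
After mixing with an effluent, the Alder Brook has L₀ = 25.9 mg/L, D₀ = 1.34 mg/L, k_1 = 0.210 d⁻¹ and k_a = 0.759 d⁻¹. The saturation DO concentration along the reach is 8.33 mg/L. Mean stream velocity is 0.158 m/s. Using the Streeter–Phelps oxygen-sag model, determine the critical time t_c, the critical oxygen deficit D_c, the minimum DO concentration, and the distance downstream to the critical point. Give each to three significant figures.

t_c ≈ 2.08 d; D_c ≈ 4.63 mg/L; min DO ≈ 3.70 mg/L; x_c ≈ 28.3 km

With k_a/k_1 = 3.614 and 1 − D₀(k_a−k_1)/(k_1 L₀) = 0.8647,
t_c = ln(3.614 × 0.8647) / (0.759 − 0.210) = ln(3.125) / 0.5490 = 1.140/0.5490 = 2.076 d.
L(t_c) = L₀ e^(−k_1 t_c) = 25.9 × 0.6467 = 16.75 mg/L, and at the critical point k_a D_c = k_1 L, so D_c = (0.210/0.759) × 16.75 = 4.634 mg/L.
Minimum DO = C_s − D_c = 8.33 − 4.634 = 3.696 mg/L.
x_c = v t_c = 0.158 m/s × 2.076 d × 86400 s/d = 28340 m ≈ 28.3 km.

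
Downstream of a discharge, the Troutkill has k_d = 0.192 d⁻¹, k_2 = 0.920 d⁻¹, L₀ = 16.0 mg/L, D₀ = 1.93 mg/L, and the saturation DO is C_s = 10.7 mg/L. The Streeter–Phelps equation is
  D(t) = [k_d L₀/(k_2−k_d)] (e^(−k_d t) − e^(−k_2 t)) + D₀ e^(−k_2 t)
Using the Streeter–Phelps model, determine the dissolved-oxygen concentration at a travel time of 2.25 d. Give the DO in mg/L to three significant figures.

DO ≈ 8.25 mg/L

k_d L₀/(k_2−k_d) = 0.192×16.0/(0.920−0.192) = 3.072/0.7280 = 4.220 mg/L.
e^(−k_d t) = e^(−0.192×2.250) = 0.6492; e^(−k_2 t) = e^(−0.920×2.250) = 0.1262.
D = 4.220 × (0.6492 − 0.1262) + 1.93 × 0.1262 = 2.207 + 0.2435 = 2.451 mg/L.
DO = C_s − D = 10.7 − 2.451 = 8.249 mg/L.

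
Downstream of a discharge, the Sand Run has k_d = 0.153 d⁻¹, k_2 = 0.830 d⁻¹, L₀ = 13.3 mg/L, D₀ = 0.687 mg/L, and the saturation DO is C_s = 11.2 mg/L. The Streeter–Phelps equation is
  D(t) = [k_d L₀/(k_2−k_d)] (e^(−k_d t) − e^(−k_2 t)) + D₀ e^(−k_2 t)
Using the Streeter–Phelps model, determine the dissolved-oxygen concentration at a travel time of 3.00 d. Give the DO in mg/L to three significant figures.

DO ≈ 9.49 mg/L

k_d L₀/(k_2−k_d) = 0.153×13.3/(0.830−0.153) = 2.035/0.6770 = 3.006 mg/L.
e^(−k_d t) = e^(−0.153×3.000) = 0.6319; e^(−k_2 t) = e^(−0.830×3.000) = 0.08291.
D = 3.006 × (0.6319 − 0.08291) + 0.687 × 0.08291 = 1.650 + 0.05696 = 1.707 mg/L.
DO = C_s − D = 11.2 − 1.707 = 9.493 mg/L.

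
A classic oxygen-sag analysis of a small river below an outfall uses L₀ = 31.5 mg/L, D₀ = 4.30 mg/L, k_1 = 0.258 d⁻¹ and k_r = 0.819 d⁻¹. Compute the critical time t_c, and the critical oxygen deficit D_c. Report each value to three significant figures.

With k_r/k_1 = 3.174 and 1 − D₀(k_r−k_1)/(k_1 L₀) = 0.7032,
t_c = ln(3.174 × 0.7032) / (0.819 − 0.258) = ln(2.232) / 0.5610 = 0.8030/0.5610 = 1.431 d.
L(t_c) = L₀ e^(−k_1 t_c) = 31.5 × 0.6912 = 21.77 mg/L, and at the critical point k_r D_c = k_1 L, so D_c = (0.258/0.819) × 21.77 = 6.859 mg/L.

t_c ≈ 1.43 d; D_c ≈ 6.86 mg/L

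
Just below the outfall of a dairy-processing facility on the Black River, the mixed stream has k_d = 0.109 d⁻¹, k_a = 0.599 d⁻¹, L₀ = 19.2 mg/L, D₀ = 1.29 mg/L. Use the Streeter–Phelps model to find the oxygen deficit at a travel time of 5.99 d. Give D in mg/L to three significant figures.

D ≈ 2.14 mg/L

k_d L₀/(k_a−k_d) = 0.109×19.2/(0.599−0.109) = 2.093/0.4900 = 4.271 mg/L.
e^(−k_d t) = e^(−0.109×5.990) = 0.5205; e^(−k_a t) = e^(−0.599×5.990) = 0.02765.
D = 4.271 × (0.5205 − 0.02765) + 1.29 × 0.02765 = 2.105 + 0.03567 = 2.141 mg/L.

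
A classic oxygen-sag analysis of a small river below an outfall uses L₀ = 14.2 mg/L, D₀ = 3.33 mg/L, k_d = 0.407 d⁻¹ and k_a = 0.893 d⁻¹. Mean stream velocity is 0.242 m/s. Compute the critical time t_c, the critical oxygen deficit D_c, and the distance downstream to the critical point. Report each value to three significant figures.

t_c ≈ 0.941 d; D_c ≈ 4.41 mg/L; x_c ≈ 19.7 km

With k_a/k_d = 2.194 and 1 − D₀(k_a−k_d)/(k_d L₀) = 0.7200,
t_c = ln(2.194 × 0.7200) / (0.893 − 0.407) = ln(1.580) / 0.4860 = 0.4572/0.4860 = 0.9408 d.
D_c = (k_d/k_a) L₀ e^(−k_d t_c) = (0.407/0.893) × 14.2 × e^(−0.407×0.9408) = 0.4558 × 14.2 × 0.6819 = 4.413 mg/L.
x_c = v t_c = 0.242 m/s × 0.9408 d × 86400 s/d = 19670 m ≈ 19.7 km.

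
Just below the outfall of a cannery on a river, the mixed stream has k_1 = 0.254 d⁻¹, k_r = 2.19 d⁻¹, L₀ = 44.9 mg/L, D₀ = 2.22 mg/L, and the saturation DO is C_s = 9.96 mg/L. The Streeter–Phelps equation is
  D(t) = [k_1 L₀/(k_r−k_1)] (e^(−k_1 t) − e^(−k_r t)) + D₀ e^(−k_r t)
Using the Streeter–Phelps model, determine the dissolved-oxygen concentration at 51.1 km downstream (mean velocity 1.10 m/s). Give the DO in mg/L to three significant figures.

Travel time t = x/v = 51.1 km / (1.10 m/s) = 51100 m / 1.10 m/s = 46450 s = 0.5377 d.
k_1 L₀/(k_r−k_1) = 0.254×44.9/(2.19−0.254) = 11.40/1.936 = 5.891 mg/L.
e^(−k_1 t) = e^(−0.254×0.5377) = 0.8723; e^(−k_r t) = e^(−2.19×0.5377) = 0.3080.
D = 5.891 × (0.8723 − 0.3080) + 2.22 × 0.3080 = 3.324 + 0.6839 = 4.008 mg/L.
DO = C_s − D = 9.96 − 4.008 = 5.952 mg/L.

DO ≈ 5.95 mg/L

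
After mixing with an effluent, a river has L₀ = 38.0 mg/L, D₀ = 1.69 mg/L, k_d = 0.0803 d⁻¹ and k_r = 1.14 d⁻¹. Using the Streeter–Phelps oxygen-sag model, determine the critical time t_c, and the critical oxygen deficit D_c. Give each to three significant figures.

t_c ≈ 1.67 d; D_c ≈ 2.34 mg/L

With k_r/k_d = 14.20 and 1 − D₀(k_r−k_d)/(k_d L₀) = 0.4131,
t_c = ln(14.20 × 0.4131) / (1.14 − 0.0803) = ln(5.865) / 1.060 = 1.769/1.060 = 1.669 d.
L(t_c) = L₀ e^(−k_d t_c) = 38.0 × 0.8746 = 33.23 mg/L, and at the critical point k_r D_c = k_d L, so D_c = (0.0803/1.14) × 33.23 = 2.341 mg/L.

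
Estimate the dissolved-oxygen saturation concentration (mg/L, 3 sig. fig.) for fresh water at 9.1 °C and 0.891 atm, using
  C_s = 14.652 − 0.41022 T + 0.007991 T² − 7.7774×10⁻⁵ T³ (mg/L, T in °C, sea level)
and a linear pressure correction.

C_s ≈ 10.3 mg/L

At sea level: C_s = 14.652 − 0.41022×9.1 + 0.007991×9.1² − 7.7774×10⁻⁵×9.1³ = 11.52 mg/L.
Pressure correction: C_s' = 11.52 × 0.891 = 10.27 mg/L.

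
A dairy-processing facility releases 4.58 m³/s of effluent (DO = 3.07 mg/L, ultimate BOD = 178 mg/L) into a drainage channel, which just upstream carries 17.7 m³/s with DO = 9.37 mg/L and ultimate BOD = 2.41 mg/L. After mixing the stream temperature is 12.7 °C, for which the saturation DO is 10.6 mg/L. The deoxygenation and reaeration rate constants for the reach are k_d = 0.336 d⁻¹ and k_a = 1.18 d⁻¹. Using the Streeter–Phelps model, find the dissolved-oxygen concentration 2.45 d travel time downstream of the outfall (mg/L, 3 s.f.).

Mixed DO = (17.7×9.37 + 4.58×3.07)/(17.7+4.58) = 179.9/22.28 = 8.075 mg/L.
Mixed L₀ = (17.7×2.41 + 4.58×178)/(22.28) = 857.9/22.28 = 38.51 mg/L.
Initial deficit D₀ = C_s − DO₀ = 10.6 − 8.075 = 2.525 mg/L.
D(2.45) = [0.336×38.51/(1.18−0.336)](e^(−0.336×2.45) − e^(−1.18×2.45)) + 2.525 e^(−1.18×2.45)
= 15.33 × (0.4390 − 0.05552) + 2.525 × 0.05552 = 6.019 mg/L.
DO = 10.6 − 6.019 = 4.581 mg/L.

DO ≈ 4.58 mg/L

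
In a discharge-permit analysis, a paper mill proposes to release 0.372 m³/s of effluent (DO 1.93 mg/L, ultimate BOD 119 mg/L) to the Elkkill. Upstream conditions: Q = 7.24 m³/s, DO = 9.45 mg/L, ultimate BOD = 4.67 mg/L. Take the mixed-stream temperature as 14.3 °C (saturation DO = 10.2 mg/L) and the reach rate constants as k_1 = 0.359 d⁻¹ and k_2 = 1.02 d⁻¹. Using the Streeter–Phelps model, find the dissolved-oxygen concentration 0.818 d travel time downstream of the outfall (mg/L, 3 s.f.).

Mixed DO = (7.24×9.45 + 0.372×1.93)/(7.24+0.372) = 69.14/7.612 = 9.082 mg/L.
Mixed L₀ = (7.24×4.67 + 0.372×119)/(7.612) = 78.08/7.612 = 10.26 mg/L.
Initial deficit D₀ = C_s − DO₀ = 10.2 − 9.082 = 1.118 mg/L.
D(0.818) = [0.359×10.26/(1.02−0.359)](e^(−0.359×0.818) − e^(−1.02×0.818)) + 1.118 e^(−1.02×0.818)
= 5.571 × (0.7455 − 0.4342) + 1.118 × 0.4342 = 2.220 mg/L.
DO = 10.2 − 2.220 = 7.980 mg/L.

DO ≈ 7.98 mg/L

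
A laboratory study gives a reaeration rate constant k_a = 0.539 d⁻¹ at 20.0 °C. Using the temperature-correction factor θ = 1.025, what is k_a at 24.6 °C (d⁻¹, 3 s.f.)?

k_a ≈ 0.604 d⁻¹

k_a(T₂) = k_a(T₁) · θ^(T₂−T₁) = 0.539 × 1.025^(24.6−20.0)
= 0.539 × 1.025^4.60 = 0.539 × 1.120 = 0.6038 d⁻¹.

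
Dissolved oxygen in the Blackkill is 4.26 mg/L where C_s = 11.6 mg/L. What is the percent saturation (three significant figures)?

36.7 % saturation

% saturation = C/C_s × 100 = 4.26/11.6 × 100 = 36.7 %.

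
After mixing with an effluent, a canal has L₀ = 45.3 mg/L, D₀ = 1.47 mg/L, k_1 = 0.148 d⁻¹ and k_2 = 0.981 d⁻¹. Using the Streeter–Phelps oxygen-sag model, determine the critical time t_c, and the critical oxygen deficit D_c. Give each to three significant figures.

t_c = [1/(k_2−k_1)] ln[(k_2/k_1)(1 − D₀(k_2−k_1)/(k_1 L₀))]
= [1/(0.981−0.148)] ln[(0.981/0.148)(1 − 1.47×0.8330/(0.148×45.3))]
= (1/0.8330) ln[6.628 × 0.8174] = 1.200 × ln(5.418) = 1.200 × 1.690 = 2.028 d.
L(t_c) = L₀ e^(−k_1 t_c) = 45.3 × 0.7407 = 33.55 mg/L, and at the critical point k_2 D_c = k_1 L, so D_c = (0.148/0.981) × 33.55 = 5.062 mg/L.

t_c ≈ 2.03 d; D_c ≈ 5.06 mg/L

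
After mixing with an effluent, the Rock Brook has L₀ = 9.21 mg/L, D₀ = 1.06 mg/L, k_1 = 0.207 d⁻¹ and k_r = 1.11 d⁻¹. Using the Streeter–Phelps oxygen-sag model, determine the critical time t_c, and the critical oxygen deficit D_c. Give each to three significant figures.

t_c ≈ 1.09 d; D_c ≈ 1.37 mg/L

With k_r/k_1 = 5.362 and 1 − D₀(k_r−k_1)/(k_1 L₀) = 0.4979,
t_c = ln(5.362 × 0.4979) / (1.11 − 0.207) = ln(2.670) / 0.9030 = 0.9821/0.9030 = 1.088 d.
L(t_c) = L₀ e^(−k_1 t_c) = 9.21 × 0.7984 = 7.353 mg/L, and at the critical point k_r D_c = k_1 L, so D_c = (0.207/1.11) × 7.353 = 1.371 mg/L.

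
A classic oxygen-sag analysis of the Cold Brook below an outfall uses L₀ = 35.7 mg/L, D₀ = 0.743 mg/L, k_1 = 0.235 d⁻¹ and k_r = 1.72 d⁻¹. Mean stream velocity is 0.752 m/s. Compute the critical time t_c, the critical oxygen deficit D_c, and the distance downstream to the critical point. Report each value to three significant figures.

t_c ≈ 1.25 d; D_c ≈ 3.64 mg/L; x_c ≈ 80.9 km

t_c = [1/(k_r−k_1)] ln[(k_r/k_1)(1 − D₀(k_r−k_1)/(k_1 L₀))]
= [1/(1.72−0.235)] ln[(1.72/0.235)(1 − 0.743×1.485/(0.235×35.7))]
= (1/1.485) ln[7.319 × 0.8685] = 0.6734 × ln(6.357) = 0.6734 × 1.849 = 1.245 d.
D_c = (k_1/k_r) L₀ e^(−k_1 t_c) = (0.235/1.72) × 35.7 × e^(−0.235×1.245) = 0.1366 × 35.7 × 0.7463 = 3.640 mg/L.
x_c = v t_c = 0.752 m/s × 1.245 d × 86400 s/d = 80920 m ≈ 80.9 km.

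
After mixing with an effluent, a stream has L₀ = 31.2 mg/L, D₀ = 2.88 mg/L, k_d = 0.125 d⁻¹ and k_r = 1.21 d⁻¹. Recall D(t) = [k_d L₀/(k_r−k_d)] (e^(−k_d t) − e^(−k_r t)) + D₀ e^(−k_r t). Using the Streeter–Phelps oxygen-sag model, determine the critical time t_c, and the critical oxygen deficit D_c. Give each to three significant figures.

t_c ≈ 0.603 d; D_c ≈ 2.99 mg/L

With k_r/k_d = 9.680 and 1 − D₀(k_r−k_d)/(k_d L₀) = 0.1988,
t_c = ln(9.680 × 0.1988) / (1.21 − 0.125) = ln(1.924) / 1.085 = 0.6545/1.085 = 0.6032 d.
D_c = (k_d/k_r) L₀ e^(−k_d t_c) = (0.125/1.21) × 31.2 × e^(−0.125×0.6032) = 0.1033 × 31.2 × 0.9274 = 2.989 mg/L.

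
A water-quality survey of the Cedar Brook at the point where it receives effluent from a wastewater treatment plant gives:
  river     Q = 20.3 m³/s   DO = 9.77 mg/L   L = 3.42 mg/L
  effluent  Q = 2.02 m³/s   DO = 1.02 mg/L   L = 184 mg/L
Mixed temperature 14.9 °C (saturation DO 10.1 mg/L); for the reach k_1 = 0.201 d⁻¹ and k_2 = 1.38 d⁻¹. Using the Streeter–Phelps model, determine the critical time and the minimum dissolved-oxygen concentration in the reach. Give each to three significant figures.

Mixed DO = (20.3×9.77 + 2.02×1.02)/(20.3+2.02) = 200.4/22.32 = 8.978 mg/L.
Mixed L₀ = (20.3×3.42 + 2.02×184)/(22.32) = 441.1/22.32 = 19.76 mg/L.
Initial deficit D₀ = C_s − DO₀ = 10.1 − 8.978 = 1.122 mg/L.
t_c = (1/1.179) ln[(1.38/0.201)(1 − 1.122×1.179/(0.201×19.76))] = 0.8482 × ln(4.580) = 1.291 d.
D_c = (0.201/1.38) × 19.76 × e^(−0.201×1.291) = 0.1457 × 19.76 × 0.7715 = 2.221 mg/L.
Minimum DO = 10.1 − 2.221 = 7.879 mg/L.

t_c ≈ 1.29 d; minimum DO ≈ 7.88 mg/L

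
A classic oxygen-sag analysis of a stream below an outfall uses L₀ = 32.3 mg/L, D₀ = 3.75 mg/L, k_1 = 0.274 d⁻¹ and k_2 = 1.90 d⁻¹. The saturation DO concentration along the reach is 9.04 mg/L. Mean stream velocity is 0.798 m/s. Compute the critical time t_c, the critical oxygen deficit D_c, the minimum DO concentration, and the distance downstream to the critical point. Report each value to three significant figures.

With k_2/k_1 = 6.934 and 1 − D₀(k_2−k_1)/(k_1 L₀) = 0.3110,
t_c = ln(6.934 × 0.3110) / (1.90 − 0.274) = ln(2.157) / 1.626 = 0.7686/1.626 = 0.4727 d.
D_c = (k_1/k_2) L₀ e^(−k_1 t_c) = (0.274/1.90) × 32.3 × e^(−0.274×0.4727) = 0.1442 × 32.3 × 0.8785 = 4.092 mg/L.
Minimum DO = C_s − D_c = 9.04 − 4.092 = 4.948 mg/L.
x_c = v t_c = 0.798 m/s × 0.4727 d × 86400 s/d = 32590 m ≈ 32.6 km.

t_c ≈ 0.473 d; D_c ≈ 4.09 mg/L; min DO ≈ 4.95 mg/L; x_c ≈ 32.6 km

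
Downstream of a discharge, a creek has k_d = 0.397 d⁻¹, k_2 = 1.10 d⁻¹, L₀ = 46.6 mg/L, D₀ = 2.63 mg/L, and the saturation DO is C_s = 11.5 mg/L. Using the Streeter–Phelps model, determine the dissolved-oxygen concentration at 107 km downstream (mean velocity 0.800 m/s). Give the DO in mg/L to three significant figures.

DO ≈ 1.58 mg/L

Travel time t = x/v = 107 km / (0.800 m/s) = 107000 m / 0.800 m/s = 133800 s = 1.548 d.
k_d L₀/(k_2−k_d) = 0.397×46.6/(1.10−0.397) = 18.50/0.7030 = 26.32 mg/L.
e^(−k_d t) = e^(−0.397×1.548) = 0.5409; e^(−k_2 t) = e^(−1.10×1.548) = 0.1822.
D = 26.32 × (0.5409 − 0.1822) + 2.63 × 0.1822 = 9.440 + 0.4791 = 9.919 mg/L.
DO = C_s − D = 11.5 − 9.919 = 1.581 mg/L.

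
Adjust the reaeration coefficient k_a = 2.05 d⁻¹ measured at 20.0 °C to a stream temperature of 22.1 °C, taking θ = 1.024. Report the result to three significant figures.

k_a(T₂) = k_a(T₁) · θ^(T₂−T₁) = 2.05 × 1.024^(22.1−20.0)
= 2.05 × 1.024^2.10 = 2.05 × 1.051 = 2.155 d⁻¹.

k_a ≈ 2.15 d⁻¹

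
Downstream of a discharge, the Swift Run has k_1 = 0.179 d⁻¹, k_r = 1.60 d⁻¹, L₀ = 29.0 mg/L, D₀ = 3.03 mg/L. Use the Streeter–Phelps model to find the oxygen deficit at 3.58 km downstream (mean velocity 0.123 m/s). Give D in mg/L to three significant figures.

D ≈ 3.08 mg/L

Travel time t = x/v = 3.58 km / (0.123 m/s) = 3580 m / 0.123 m/s = 29110 s = 0.3369 d.
k_1 L₀/(k_r−k_1) = 0.179×29.0/(1.60−0.179) = 5.191/1.421 = 3.653 mg/L.
e^(−k_1 t) = e^(−0.179×0.3369) = 0.9415; e^(−k_r t) = e^(−1.60×0.3369) = 0.5833.
D = 3.653 × (0.9415 − 0.5833) + 3.03 × 0.5833 = 1.308 + 1.768 = 3.076 mg/L.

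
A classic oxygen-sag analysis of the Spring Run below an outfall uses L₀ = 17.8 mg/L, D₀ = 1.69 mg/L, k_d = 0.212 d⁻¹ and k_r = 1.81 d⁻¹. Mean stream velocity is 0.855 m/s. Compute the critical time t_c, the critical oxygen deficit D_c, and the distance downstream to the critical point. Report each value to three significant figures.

t_c ≈ 0.555 d; D_c ≈ 1.85 mg/L; x_c ≈ 41.0 km

t_c = [1/(k_r−k_d)] ln[(k_r/k_d)(1 − D₀(k_r−k_d)/(k_d L₀))]
= [1/(1.81−0.212)] ln[(1.81/0.212)(1 − 1.69×1.598/(0.212×17.8))]
= (1/1.598) ln[8.538 × 0.2843] = 0.6258 × ln(2.428) = 0.6258 × 0.8869 = 0.5550 d.
D_c = (k_d/k_r) L₀ e^(−k_d t_c) = (0.212/1.81) × 17.8 × e^(−0.212×0.5550) = 0.1171 × 17.8 × 0.8890 = 1.853 mg/L.
x_c = v t_c = 0.855 m/s × 0.5550 d × 86400 s/d = 41000 m ≈ 41.0 km.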